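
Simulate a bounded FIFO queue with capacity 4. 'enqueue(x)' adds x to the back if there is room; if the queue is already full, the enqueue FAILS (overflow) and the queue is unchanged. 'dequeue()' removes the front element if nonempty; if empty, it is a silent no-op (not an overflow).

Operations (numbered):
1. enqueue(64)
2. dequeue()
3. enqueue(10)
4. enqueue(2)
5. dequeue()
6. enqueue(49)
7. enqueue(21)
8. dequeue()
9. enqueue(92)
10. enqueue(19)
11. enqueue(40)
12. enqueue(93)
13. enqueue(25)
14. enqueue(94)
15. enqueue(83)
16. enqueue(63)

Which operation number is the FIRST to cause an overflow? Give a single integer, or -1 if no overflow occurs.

Answer: 11

Derivation:
1. enqueue(64): size=1
2. dequeue(): size=0
3. enqueue(10): size=1
4. enqueue(2): size=2
5. dequeue(): size=1
6. enqueue(49): size=2
7. enqueue(21): size=3
8. dequeue(): size=2
9. enqueue(92): size=3
10. enqueue(19): size=4
11. enqueue(40): size=4=cap → OVERFLOW (fail)
12. enqueue(93): size=4=cap → OVERFLOW (fail)
13. enqueue(25): size=4=cap → OVERFLOW (fail)
14. enqueue(94): size=4=cap → OVERFLOW (fail)
15. enqueue(83): size=4=cap → OVERFLOW (fail)
16. enqueue(63): size=4=cap → OVERFLOW (fail)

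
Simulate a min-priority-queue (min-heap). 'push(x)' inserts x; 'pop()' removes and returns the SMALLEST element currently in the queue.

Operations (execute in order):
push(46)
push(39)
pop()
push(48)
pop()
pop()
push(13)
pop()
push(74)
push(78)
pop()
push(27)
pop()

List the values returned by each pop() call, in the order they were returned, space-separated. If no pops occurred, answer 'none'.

push(46): heap contents = [46]
push(39): heap contents = [39, 46]
pop() → 39: heap contents = [46]
push(48): heap contents = [46, 48]
pop() → 46: heap contents = [48]
pop() → 48: heap contents = []
push(13): heap contents = [13]
pop() → 13: heap contents = []
push(74): heap contents = [74]
push(78): heap contents = [74, 78]
pop() → 74: heap contents = [78]
push(27): heap contents = [27, 78]
pop() → 27: heap contents = [78]

Answer: 39 46 48 13 74 27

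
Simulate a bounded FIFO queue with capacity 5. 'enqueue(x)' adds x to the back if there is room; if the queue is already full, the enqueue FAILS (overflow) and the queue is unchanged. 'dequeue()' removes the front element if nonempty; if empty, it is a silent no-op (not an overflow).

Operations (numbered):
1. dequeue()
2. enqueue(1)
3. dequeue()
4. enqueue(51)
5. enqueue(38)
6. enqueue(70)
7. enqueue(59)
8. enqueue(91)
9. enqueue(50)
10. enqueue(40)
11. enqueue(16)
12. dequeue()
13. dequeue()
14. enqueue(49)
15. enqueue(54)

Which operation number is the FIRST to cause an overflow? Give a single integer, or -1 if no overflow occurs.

Answer: 9

Derivation:
1. dequeue(): empty, no-op, size=0
2. enqueue(1): size=1
3. dequeue(): size=0
4. enqueue(51): size=1
5. enqueue(38): size=2
6. enqueue(70): size=3
7. enqueue(59): size=4
8. enqueue(91): size=5
9. enqueue(50): size=5=cap → OVERFLOW (fail)
10. enqueue(40): size=5=cap → OVERFLOW (fail)
11. enqueue(16): size=5=cap → OVERFLOW (fail)
12. dequeue(): size=4
13. dequeue(): size=3
14. enqueue(49): size=4
15. enqueue(54): size=5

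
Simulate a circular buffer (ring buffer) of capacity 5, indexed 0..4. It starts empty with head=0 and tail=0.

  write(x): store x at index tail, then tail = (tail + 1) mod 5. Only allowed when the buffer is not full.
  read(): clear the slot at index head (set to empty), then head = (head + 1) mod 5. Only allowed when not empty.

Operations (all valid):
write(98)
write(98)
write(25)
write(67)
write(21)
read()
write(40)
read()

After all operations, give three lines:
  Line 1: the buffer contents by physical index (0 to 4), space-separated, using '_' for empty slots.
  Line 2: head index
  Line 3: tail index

Answer: 40 _ 25 67 21
2
1

Derivation:
write(98): buf=[98 _ _ _ _], head=0, tail=1, size=1
write(98): buf=[98 98 _ _ _], head=0, tail=2, size=2
write(25): buf=[98 98 25 _ _], head=0, tail=3, size=3
write(67): buf=[98 98 25 67 _], head=0, tail=4, size=4
write(21): buf=[98 98 25 67 21], head=0, tail=0, size=5
read(): buf=[_ 98 25 67 21], head=1, tail=0, size=4
write(40): buf=[40 98 25 67 21], head=1, tail=1, size=5
read(): buf=[40 _ 25 67 21], head=2, tail=1, size=4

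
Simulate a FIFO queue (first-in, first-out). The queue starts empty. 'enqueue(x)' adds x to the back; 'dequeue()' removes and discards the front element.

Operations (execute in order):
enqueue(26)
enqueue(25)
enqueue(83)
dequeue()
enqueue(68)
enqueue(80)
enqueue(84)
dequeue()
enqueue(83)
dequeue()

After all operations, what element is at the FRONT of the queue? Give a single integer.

enqueue(26): queue = [26]
enqueue(25): queue = [26, 25]
enqueue(83): queue = [26, 25, 83]
dequeue(): queue = [25, 83]
enqueue(68): queue = [25, 83, 68]
enqueue(80): queue = [25, 83, 68, 80]
enqueue(84): queue = [25, 83, 68, 80, 84]
dequeue(): queue = [83, 68, 80, 84]
enqueue(83): queue = [83, 68, 80, 84, 83]
dequeue(): queue = [68, 80, 84, 83]

Answer: 68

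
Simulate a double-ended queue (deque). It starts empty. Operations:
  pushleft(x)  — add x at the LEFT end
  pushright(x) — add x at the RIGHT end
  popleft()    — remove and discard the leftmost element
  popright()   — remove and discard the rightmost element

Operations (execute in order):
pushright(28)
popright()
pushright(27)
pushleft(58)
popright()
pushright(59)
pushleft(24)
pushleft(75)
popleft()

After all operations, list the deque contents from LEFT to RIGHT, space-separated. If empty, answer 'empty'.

pushright(28): [28]
popright(): []
pushright(27): [27]
pushleft(58): [58, 27]
popright(): [58]
pushright(59): [58, 59]
pushleft(24): [24, 58, 59]
pushleft(75): [75, 24, 58, 59]
popleft(): [24, 58, 59]

Answer: 24 58 59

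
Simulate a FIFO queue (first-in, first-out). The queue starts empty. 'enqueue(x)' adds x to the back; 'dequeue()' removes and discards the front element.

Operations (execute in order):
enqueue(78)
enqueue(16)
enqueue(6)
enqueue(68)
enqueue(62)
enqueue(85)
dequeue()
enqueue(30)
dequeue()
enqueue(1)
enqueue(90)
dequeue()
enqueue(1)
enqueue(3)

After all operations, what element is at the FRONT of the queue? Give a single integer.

Answer: 68

Derivation:
enqueue(78): queue = [78]
enqueue(16): queue = [78, 16]
enqueue(6): queue = [78, 16, 6]
enqueue(68): queue = [78, 16, 6, 68]
enqueue(62): queue = [78, 16, 6, 68, 62]
enqueue(85): queue = [78, 16, 6, 68, 62, 85]
dequeue(): queue = [16, 6, 68, 62, 85]
enqueue(30): queue = [16, 6, 68, 62, 85, 30]
dequeue(): queue = [6, 68, 62, 85, 30]
enqueue(1): queue = [6, 68, 62, 85, 30, 1]
enqueue(90): queue = [6, 68, 62, 85, 30, 1, 90]
dequeue(): queue = [68, 62, 85, 30, 1, 90]
enqueue(1): queue = [68, 62, 85, 30, 1, 90, 1]
enqueue(3): queue = [68, 62, 85, 30, 1, 90, 1, 3]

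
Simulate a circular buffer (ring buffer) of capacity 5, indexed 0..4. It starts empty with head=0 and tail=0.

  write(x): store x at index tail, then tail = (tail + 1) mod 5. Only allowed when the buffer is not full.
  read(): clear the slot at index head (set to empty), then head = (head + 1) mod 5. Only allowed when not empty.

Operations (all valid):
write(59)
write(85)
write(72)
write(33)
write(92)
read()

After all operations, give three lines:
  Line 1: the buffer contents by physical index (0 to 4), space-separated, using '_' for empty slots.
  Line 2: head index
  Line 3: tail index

write(59): buf=[59 _ _ _ _], head=0, tail=1, size=1
write(85): buf=[59 85 _ _ _], head=0, tail=2, size=2
write(72): buf=[59 85 72 _ _], head=0, tail=3, size=3
write(33): buf=[59 85 72 33 _], head=0, tail=4, size=4
write(92): buf=[59 85 72 33 92], head=0, tail=0, size=5
read(): buf=[_ 85 72 33 92], head=1, tail=0, size=4

Answer: _ 85 72 33 92
1
0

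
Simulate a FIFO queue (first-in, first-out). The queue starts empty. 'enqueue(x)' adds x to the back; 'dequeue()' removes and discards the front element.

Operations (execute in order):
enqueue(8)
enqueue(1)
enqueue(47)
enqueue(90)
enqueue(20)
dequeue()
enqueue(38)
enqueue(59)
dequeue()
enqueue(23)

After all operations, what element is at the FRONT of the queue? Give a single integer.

enqueue(8): queue = [8]
enqueue(1): queue = [8, 1]
enqueue(47): queue = [8, 1, 47]
enqueue(90): queue = [8, 1, 47, 90]
enqueue(20): queue = [8, 1, 47, 90, 20]
dequeue(): queue = [1, 47, 90, 20]
enqueue(38): queue = [1, 47, 90, 20, 38]
enqueue(59): queue = [1, 47, 90, 20, 38, 59]
dequeue(): queue = [47, 90, 20, 38, 59]
enqueue(23): queue = [47, 90, 20, 38, 59, 23]

Answer: 47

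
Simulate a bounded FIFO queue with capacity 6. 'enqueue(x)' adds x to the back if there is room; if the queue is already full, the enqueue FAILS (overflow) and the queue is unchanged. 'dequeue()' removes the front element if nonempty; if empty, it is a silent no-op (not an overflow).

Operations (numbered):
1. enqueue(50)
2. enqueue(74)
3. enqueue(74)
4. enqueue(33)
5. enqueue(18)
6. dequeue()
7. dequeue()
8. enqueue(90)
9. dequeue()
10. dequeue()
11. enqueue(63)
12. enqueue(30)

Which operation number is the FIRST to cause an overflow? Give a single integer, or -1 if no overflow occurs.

Answer: -1

Derivation:
1. enqueue(50): size=1
2. enqueue(74): size=2
3. enqueue(74): size=3
4. enqueue(33): size=4
5. enqueue(18): size=5
6. dequeue(): size=4
7. dequeue(): size=3
8. enqueue(90): size=4
9. dequeue(): size=3
10. dequeue(): size=2
11. enqueue(63): size=3
12. enqueue(30): size=4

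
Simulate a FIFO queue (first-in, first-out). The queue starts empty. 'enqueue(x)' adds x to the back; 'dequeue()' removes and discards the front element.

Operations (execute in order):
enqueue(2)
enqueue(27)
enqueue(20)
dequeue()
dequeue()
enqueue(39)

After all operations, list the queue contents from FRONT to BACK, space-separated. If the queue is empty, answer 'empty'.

Answer: 20 39

Derivation:
enqueue(2): [2]
enqueue(27): [2, 27]
enqueue(20): [2, 27, 20]
dequeue(): [27, 20]
dequeue(): [20]
enqueue(39): [20, 39]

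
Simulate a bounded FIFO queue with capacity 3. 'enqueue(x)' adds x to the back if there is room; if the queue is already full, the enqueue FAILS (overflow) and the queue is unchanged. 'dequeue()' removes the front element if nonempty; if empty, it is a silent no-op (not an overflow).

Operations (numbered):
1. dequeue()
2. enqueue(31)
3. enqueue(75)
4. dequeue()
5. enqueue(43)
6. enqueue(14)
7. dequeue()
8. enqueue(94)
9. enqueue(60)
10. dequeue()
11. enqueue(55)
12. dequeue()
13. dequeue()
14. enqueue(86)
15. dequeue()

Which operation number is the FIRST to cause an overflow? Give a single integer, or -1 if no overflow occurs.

1. dequeue(): empty, no-op, size=0
2. enqueue(31): size=1
3. enqueue(75): size=2
4. dequeue(): size=1
5. enqueue(43): size=2
6. enqueue(14): size=3
7. dequeue(): size=2
8. enqueue(94): size=3
9. enqueue(60): size=3=cap → OVERFLOW (fail)
10. dequeue(): size=2
11. enqueue(55): size=3
12. dequeue(): size=2
13. dequeue(): size=1
14. enqueue(86): size=2
15. dequeue(): size=1

Answer: 9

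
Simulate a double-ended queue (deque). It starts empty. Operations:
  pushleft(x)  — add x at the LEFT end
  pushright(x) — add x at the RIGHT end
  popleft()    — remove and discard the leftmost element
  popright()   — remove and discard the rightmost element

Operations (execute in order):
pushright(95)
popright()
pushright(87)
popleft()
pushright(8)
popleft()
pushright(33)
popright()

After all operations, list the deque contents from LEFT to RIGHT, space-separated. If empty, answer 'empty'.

pushright(95): [95]
popright(): []
pushright(87): [87]
popleft(): []
pushright(8): [8]
popleft(): []
pushright(33): [33]
popright(): []

Answer: empty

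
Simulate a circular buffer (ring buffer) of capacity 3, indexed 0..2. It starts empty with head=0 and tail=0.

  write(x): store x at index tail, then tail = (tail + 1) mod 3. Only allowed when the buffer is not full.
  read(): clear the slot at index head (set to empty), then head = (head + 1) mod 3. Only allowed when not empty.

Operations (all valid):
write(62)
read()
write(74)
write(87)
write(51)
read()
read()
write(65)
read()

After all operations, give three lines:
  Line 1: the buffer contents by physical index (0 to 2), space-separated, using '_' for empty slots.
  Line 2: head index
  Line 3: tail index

write(62): buf=[62 _ _], head=0, tail=1, size=1
read(): buf=[_ _ _], head=1, tail=1, size=0
write(74): buf=[_ 74 _], head=1, tail=2, size=1
write(87): buf=[_ 74 87], head=1, tail=0, size=2
write(51): buf=[51 74 87], head=1, tail=1, size=3
read(): buf=[51 _ 87], head=2, tail=1, size=2
read(): buf=[51 _ _], head=0, tail=1, size=1
write(65): buf=[51 65 _], head=0, tail=2, size=2
read(): buf=[_ 65 _], head=1, tail=2, size=1

Answer: _ 65 _
1
2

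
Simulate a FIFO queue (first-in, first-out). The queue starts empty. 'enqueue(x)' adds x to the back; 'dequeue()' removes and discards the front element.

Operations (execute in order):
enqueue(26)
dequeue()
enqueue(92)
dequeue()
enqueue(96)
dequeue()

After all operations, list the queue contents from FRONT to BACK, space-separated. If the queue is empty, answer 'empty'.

enqueue(26): [26]
dequeue(): []
enqueue(92): [92]
dequeue(): []
enqueue(96): [96]
dequeue(): []

Answer: empty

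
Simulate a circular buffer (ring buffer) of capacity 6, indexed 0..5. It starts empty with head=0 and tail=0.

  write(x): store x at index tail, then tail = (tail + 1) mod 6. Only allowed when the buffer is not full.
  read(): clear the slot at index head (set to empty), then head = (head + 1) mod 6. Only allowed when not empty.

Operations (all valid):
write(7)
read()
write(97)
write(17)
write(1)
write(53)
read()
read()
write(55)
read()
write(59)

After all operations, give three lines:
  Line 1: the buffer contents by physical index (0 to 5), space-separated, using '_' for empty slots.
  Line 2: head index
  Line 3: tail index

Answer: 59 _ _ _ 53 55
4
1

Derivation:
write(7): buf=[7 _ _ _ _ _], head=0, tail=1, size=1
read(): buf=[_ _ _ _ _ _], head=1, tail=1, size=0
write(97): buf=[_ 97 _ _ _ _], head=1, tail=2, size=1
write(17): buf=[_ 97 17 _ _ _], head=1, tail=3, size=2
write(1): buf=[_ 97 17 1 _ _], head=1, tail=4, size=3
write(53): buf=[_ 97 17 1 53 _], head=1, tail=5, size=4
read(): buf=[_ _ 17 1 53 _], head=2, tail=5, size=3
read(): buf=[_ _ _ 1 53 _], head=3, tail=5, size=2
write(55): buf=[_ _ _ 1 53 55], head=3, tail=0, size=3
read(): buf=[_ _ _ _ 53 55], head=4, tail=0, size=2
write(59): buf=[59 _ _ _ 53 55], head=4, tail=1, size=3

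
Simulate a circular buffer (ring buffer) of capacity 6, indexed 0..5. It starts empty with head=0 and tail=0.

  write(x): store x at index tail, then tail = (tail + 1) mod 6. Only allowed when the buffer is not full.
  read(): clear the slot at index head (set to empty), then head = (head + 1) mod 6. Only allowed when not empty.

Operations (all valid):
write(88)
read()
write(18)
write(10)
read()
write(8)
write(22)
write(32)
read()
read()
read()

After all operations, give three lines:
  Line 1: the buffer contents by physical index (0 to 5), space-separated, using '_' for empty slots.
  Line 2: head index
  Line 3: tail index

write(88): buf=[88 _ _ _ _ _], head=0, tail=1, size=1
read(): buf=[_ _ _ _ _ _], head=1, tail=1, size=0
write(18): buf=[_ 18 _ _ _ _], head=1, tail=2, size=1
write(10): buf=[_ 18 10 _ _ _], head=1, tail=3, size=2
read(): buf=[_ _ 10 _ _ _], head=2, tail=3, size=1
write(8): buf=[_ _ 10 8 _ _], head=2, tail=4, size=2
write(22): buf=[_ _ 10 8 22 _], head=2, tail=5, size=3
write(32): buf=[_ _ 10 8 22 32], head=2, tail=0, size=4
read(): buf=[_ _ _ 8 22 32], head=3, tail=0, size=3
read(): buf=[_ _ _ _ 22 32], head=4, tail=0, size=2
read(): buf=[_ _ _ _ _ 32], head=5, tail=0, size=1

Answer: _ _ _ _ _ 32
5
0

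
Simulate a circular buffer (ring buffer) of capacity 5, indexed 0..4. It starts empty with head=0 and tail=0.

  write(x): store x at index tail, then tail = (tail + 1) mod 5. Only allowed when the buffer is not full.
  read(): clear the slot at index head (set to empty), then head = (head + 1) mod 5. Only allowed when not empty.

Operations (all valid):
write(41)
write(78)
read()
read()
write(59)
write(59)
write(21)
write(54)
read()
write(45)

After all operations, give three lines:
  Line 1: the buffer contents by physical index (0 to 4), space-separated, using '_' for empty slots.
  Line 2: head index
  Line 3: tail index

Answer: 54 45 _ 59 21
3
2

Derivation:
write(41): buf=[41 _ _ _ _], head=0, tail=1, size=1
write(78): buf=[41 78 _ _ _], head=0, tail=2, size=2
read(): buf=[_ 78 _ _ _], head=1, tail=2, size=1
read(): buf=[_ _ _ _ _], head=2, tail=2, size=0
write(59): buf=[_ _ 59 _ _], head=2, tail=3, size=1
write(59): buf=[_ _ 59 59 _], head=2, tail=4, size=2
write(21): buf=[_ _ 59 59 21], head=2, tail=0, size=3
write(54): buf=[54 _ 59 59 21], head=2, tail=1, size=4
read(): buf=[54 _ _ 59 21], head=3, tail=1, size=3
write(45): buf=[54 45 _ 59 21], head=3, tail=2, size=4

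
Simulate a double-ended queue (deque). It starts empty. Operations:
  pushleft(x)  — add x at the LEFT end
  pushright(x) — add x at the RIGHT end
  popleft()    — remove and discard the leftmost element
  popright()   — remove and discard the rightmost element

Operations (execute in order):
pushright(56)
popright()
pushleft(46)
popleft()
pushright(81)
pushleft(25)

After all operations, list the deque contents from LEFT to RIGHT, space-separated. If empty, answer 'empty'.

Answer: 25 81

Derivation:
pushright(56): [56]
popright(): []
pushleft(46): [46]
popleft(): []
pushright(81): [81]
pushleft(25): [25, 81]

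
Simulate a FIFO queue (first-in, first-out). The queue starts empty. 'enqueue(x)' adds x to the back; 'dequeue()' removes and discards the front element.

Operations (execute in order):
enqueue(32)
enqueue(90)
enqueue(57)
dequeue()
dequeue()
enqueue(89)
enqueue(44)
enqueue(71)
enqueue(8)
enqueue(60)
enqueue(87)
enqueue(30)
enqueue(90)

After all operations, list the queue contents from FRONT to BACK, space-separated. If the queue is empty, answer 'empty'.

Answer: 57 89 44 71 8 60 87 30 90

Derivation:
enqueue(32): [32]
enqueue(90): [32, 90]
enqueue(57): [32, 90, 57]
dequeue(): [90, 57]
dequeue(): [57]
enqueue(89): [57, 89]
enqueue(44): [57, 89, 44]
enqueue(71): [57, 89, 44, 71]
enqueue(8): [57, 89, 44, 71, 8]
enqueue(60): [57, 89, 44, 71, 8, 60]
enqueue(87): [57, 89, 44, 71, 8, 60, 87]
enqueue(30): [57, 89, 44, 71, 8, 60, 87, 30]
enqueue(90): [57, 89, 44, 71, 8, 60, 87, 30, 90]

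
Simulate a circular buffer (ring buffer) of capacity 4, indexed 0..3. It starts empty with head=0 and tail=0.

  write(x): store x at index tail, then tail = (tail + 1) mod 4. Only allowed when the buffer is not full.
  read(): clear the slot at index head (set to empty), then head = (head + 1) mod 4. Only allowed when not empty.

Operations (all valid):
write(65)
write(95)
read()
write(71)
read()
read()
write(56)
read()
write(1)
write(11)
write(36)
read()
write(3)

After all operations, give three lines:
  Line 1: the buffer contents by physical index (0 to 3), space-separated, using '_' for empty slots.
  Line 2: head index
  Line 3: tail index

write(65): buf=[65 _ _ _], head=0, tail=1, size=1
write(95): buf=[65 95 _ _], head=0, tail=2, size=2
read(): buf=[_ 95 _ _], head=1, tail=2, size=1
write(71): buf=[_ 95 71 _], head=1, tail=3, size=2
read(): buf=[_ _ 71 _], head=2, tail=3, size=1
read(): buf=[_ _ _ _], head=3, tail=3, size=0
write(56): buf=[_ _ _ 56], head=3, tail=0, size=1
read(): buf=[_ _ _ _], head=0, tail=0, size=0
write(1): buf=[1 _ _ _], head=0, tail=1, size=1
write(11): buf=[1 11 _ _], head=0, tail=2, size=2
write(36): buf=[1 11 36 _], head=0, tail=3, size=3
read(): buf=[_ 11 36 _], head=1, tail=3, size=2
write(3): buf=[_ 11 36 3], head=1, tail=0, size=3

Answer: _ 11 36 3
1
0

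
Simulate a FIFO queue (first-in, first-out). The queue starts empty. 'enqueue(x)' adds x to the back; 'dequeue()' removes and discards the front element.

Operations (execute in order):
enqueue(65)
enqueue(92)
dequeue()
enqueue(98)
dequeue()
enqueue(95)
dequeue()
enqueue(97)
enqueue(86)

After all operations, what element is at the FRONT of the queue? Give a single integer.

enqueue(65): queue = [65]
enqueue(92): queue = [65, 92]
dequeue(): queue = [92]
enqueue(98): queue = [92, 98]
dequeue(): queue = [98]
enqueue(95): queue = [98, 95]
dequeue(): queue = [95]
enqueue(97): queue = [95, 97]
enqueue(86): queue = [95, 97, 86]

Answer: 95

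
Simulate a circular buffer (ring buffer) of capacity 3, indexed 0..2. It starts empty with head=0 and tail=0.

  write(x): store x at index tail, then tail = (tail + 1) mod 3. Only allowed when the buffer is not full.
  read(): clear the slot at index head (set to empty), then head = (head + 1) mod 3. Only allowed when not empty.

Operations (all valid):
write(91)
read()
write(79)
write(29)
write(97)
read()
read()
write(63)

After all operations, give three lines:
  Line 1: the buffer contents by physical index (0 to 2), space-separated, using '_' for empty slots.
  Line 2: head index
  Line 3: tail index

write(91): buf=[91 _ _], head=0, tail=1, size=1
read(): buf=[_ _ _], head=1, tail=1, size=0
write(79): buf=[_ 79 _], head=1, tail=2, size=1
write(29): buf=[_ 79 29], head=1, tail=0, size=2
write(97): buf=[97 79 29], head=1, tail=1, size=3
read(): buf=[97 _ 29], head=2, tail=1, size=2
read(): buf=[97 _ _], head=0, tail=1, size=1
write(63): buf=[97 63 _], head=0, tail=2, size=2

Answer: 97 63 _
0
2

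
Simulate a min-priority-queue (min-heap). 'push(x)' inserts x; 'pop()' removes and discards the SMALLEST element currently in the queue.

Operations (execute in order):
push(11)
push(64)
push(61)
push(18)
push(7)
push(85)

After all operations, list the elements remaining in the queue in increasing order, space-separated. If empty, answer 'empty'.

Answer: 7 11 18 61 64 85

Derivation:
push(11): heap contents = [11]
push(64): heap contents = [11, 64]
push(61): heap contents = [11, 61, 64]
push(18): heap contents = [11, 18, 61, 64]
push(7): heap contents = [7, 11, 18, 61, 64]
push(85): heap contents = [7, 11, 18, 61, 64, 85]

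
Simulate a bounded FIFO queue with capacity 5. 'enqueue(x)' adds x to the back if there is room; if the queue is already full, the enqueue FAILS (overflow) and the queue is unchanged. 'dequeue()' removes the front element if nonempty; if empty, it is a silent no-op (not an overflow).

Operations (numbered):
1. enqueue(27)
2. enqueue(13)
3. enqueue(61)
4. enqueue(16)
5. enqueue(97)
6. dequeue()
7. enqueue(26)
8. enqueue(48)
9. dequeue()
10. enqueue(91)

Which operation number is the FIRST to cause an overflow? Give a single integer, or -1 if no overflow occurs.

1. enqueue(27): size=1
2. enqueue(13): size=2
3. enqueue(61): size=3
4. enqueue(16): size=4
5. enqueue(97): size=5
6. dequeue(): size=4
7. enqueue(26): size=5
8. enqueue(48): size=5=cap → OVERFLOW (fail)
9. dequeue(): size=4
10. enqueue(91): size=5

Answer: 8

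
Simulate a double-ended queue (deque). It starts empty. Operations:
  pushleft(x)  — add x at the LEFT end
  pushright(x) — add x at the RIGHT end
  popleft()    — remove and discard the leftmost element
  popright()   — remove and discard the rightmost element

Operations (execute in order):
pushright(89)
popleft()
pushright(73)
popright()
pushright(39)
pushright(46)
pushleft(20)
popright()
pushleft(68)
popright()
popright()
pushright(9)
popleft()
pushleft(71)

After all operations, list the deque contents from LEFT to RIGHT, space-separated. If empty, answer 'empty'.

Answer: 71 9

Derivation:
pushright(89): [89]
popleft(): []
pushright(73): [73]
popright(): []
pushright(39): [39]
pushright(46): [39, 46]
pushleft(20): [20, 39, 46]
popright(): [20, 39]
pushleft(68): [68, 20, 39]
popright(): [68, 20]
popright(): [68]
pushright(9): [68, 9]
popleft(): [9]
pushleft(71): [71, 9]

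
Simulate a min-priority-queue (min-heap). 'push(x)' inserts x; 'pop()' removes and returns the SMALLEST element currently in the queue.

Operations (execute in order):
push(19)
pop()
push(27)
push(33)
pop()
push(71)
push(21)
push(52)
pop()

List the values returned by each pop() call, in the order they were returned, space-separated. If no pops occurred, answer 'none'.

push(19): heap contents = [19]
pop() → 19: heap contents = []
push(27): heap contents = [27]
push(33): heap contents = [27, 33]
pop() → 27: heap contents = [33]
push(71): heap contents = [33, 71]
push(21): heap contents = [21, 33, 71]
push(52): heap contents = [21, 33, 52, 71]
pop() → 21: heap contents = [33, 52, 71]

Answer: 19 27 21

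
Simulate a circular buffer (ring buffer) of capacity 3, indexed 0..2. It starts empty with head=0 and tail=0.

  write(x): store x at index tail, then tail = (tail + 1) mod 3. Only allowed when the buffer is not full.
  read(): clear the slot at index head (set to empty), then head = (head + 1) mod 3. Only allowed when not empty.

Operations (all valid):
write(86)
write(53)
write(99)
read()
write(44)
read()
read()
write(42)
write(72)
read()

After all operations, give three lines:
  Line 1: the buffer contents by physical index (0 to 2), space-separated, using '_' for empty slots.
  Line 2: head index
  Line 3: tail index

write(86): buf=[86 _ _], head=0, tail=1, size=1
write(53): buf=[86 53 _], head=0, tail=2, size=2
write(99): buf=[86 53 99], head=0, tail=0, size=3
read(): buf=[_ 53 99], head=1, tail=0, size=2
write(44): buf=[44 53 99], head=1, tail=1, size=3
read(): buf=[44 _ 99], head=2, tail=1, size=2
read(): buf=[44 _ _], head=0, tail=1, size=1
write(42): buf=[44 42 _], head=0, tail=2, size=2
write(72): buf=[44 42 72], head=0, tail=0, size=3
read(): buf=[_ 42 72], head=1, tail=0, size=2

Answer: _ 42 72
1
0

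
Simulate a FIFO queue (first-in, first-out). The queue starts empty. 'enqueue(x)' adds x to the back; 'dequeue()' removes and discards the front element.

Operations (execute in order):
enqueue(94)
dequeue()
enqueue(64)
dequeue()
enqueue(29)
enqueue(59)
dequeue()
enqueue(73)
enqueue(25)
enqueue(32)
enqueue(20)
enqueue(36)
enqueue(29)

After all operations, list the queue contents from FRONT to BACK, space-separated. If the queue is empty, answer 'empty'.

Answer: 59 73 25 32 20 36 29

Derivation:
enqueue(94): [94]
dequeue(): []
enqueue(64): [64]
dequeue(): []
enqueue(29): [29]
enqueue(59): [29, 59]
dequeue(): [59]
enqueue(73): [59, 73]
enqueue(25): [59, 73, 25]
enqueue(32): [59, 73, 25, 32]
enqueue(20): [59, 73, 25, 32, 20]
enqueue(36): [59, 73, 25, 32, 20, 36]
enqueue(29): [59, 73, 25, 32, 20, 36, 29]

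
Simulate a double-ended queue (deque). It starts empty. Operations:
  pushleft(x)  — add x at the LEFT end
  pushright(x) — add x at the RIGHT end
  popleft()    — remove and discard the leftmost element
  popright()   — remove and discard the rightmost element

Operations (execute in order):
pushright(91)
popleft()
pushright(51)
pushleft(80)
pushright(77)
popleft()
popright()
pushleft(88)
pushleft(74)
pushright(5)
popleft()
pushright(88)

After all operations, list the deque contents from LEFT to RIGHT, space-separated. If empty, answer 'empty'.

pushright(91): [91]
popleft(): []
pushright(51): [51]
pushleft(80): [80, 51]
pushright(77): [80, 51, 77]
popleft(): [51, 77]
popright(): [51]
pushleft(88): [88, 51]
pushleft(74): [74, 88, 51]
pushright(5): [74, 88, 51, 5]
popleft(): [88, 51, 5]
pushright(88): [88, 51, 5, 88]

Answer: 88 51 5 88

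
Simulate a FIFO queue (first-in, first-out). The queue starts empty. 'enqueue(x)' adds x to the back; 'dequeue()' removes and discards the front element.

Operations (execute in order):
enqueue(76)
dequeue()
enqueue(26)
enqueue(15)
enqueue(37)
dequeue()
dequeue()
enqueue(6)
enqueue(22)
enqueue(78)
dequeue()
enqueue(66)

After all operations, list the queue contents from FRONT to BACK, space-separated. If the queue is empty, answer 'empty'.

enqueue(76): [76]
dequeue(): []
enqueue(26): [26]
enqueue(15): [26, 15]
enqueue(37): [26, 15, 37]
dequeue(): [15, 37]
dequeue(): [37]
enqueue(6): [37, 6]
enqueue(22): [37, 6, 22]
enqueue(78): [37, 6, 22, 78]
dequeue(): [6, 22, 78]
enqueue(66): [6, 22, 78, 66]

Answer: 6 22 78 66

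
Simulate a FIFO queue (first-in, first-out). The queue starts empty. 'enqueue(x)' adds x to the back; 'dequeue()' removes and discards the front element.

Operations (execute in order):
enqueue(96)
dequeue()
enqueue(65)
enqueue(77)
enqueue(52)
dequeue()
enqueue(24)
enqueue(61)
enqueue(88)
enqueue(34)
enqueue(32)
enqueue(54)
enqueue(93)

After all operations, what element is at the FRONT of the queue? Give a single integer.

Answer: 77

Derivation:
enqueue(96): queue = [96]
dequeue(): queue = []
enqueue(65): queue = [65]
enqueue(77): queue = [65, 77]
enqueue(52): queue = [65, 77, 52]
dequeue(): queue = [77, 52]
enqueue(24): queue = [77, 52, 24]
enqueue(61): queue = [77, 52, 24, 61]
enqueue(88): queue = [77, 52, 24, 61, 88]
enqueue(34): queue = [77, 52, 24, 61, 88, 34]
enqueue(32): queue = [77, 52, 24, 61, 88, 34, 32]
enqueue(54): queue = [77, 52, 24, 61, 88, 34, 32, 54]
enqueue(93): queue = [77, 52, 24, 61, 88, 34, 32, 54, 93]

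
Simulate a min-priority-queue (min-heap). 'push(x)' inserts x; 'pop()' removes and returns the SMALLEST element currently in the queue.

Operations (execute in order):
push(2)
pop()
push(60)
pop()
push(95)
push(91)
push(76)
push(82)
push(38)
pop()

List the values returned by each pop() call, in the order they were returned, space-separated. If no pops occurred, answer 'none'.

push(2): heap contents = [2]
pop() → 2: heap contents = []
push(60): heap contents = [60]
pop() → 60: heap contents = []
push(95): heap contents = [95]
push(91): heap contents = [91, 95]
push(76): heap contents = [76, 91, 95]
push(82): heap contents = [76, 82, 91, 95]
push(38): heap contents = [38, 76, 82, 91, 95]
pop() → 38: heap contents = [76, 82, 91, 95]

Answer: 2 60 38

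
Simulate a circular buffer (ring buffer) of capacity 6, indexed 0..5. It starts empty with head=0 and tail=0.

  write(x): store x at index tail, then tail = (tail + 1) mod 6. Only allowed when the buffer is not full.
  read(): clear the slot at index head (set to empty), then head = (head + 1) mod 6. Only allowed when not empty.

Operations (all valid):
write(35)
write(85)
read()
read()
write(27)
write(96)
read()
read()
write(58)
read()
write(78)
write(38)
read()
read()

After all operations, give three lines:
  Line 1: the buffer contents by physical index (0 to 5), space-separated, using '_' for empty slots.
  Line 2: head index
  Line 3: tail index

Answer: _ _ _ _ _ _
1
1

Derivation:
write(35): buf=[35 _ _ _ _ _], head=0, tail=1, size=1
write(85): buf=[35 85 _ _ _ _], head=0, tail=2, size=2
read(): buf=[_ 85 _ _ _ _], head=1, tail=2, size=1
read(): buf=[_ _ _ _ _ _], head=2, tail=2, size=0
write(27): buf=[_ _ 27 _ _ _], head=2, tail=3, size=1
write(96): buf=[_ _ 27 96 _ _], head=2, tail=4, size=2
read(): buf=[_ _ _ 96 _ _], head=3, tail=4, size=1
read(): buf=[_ _ _ _ _ _], head=4, tail=4, size=0
write(58): buf=[_ _ _ _ 58 _], head=4, tail=5, size=1
read(): buf=[_ _ _ _ _ _], head=5, tail=5, size=0
write(78): buf=[_ _ _ _ _ 78], head=5, tail=0, size=1
write(38): buf=[38 _ _ _ _ 78], head=5, tail=1, size=2
read(): buf=[38 _ _ _ _ _], head=0, tail=1, size=1
read(): buf=[_ _ _ _ _ _], head=1, tail=1, size=0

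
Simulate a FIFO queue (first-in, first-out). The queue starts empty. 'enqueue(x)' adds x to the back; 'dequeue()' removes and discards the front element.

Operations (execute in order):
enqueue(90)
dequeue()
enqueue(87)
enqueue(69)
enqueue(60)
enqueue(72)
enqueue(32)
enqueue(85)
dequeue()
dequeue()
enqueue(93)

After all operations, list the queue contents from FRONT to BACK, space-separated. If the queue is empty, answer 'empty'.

Answer: 60 72 32 85 93

Derivation:
enqueue(90): [90]
dequeue(): []
enqueue(87): [87]
enqueue(69): [87, 69]
enqueue(60): [87, 69, 60]
enqueue(72): [87, 69, 60, 72]
enqueue(32): [87, 69, 60, 72, 32]
enqueue(85): [87, 69, 60, 72, 32, 85]
dequeue(): [69, 60, 72, 32, 85]
dequeue(): [60, 72, 32, 85]
enqueue(93): [60, 72, 32, 85, 93]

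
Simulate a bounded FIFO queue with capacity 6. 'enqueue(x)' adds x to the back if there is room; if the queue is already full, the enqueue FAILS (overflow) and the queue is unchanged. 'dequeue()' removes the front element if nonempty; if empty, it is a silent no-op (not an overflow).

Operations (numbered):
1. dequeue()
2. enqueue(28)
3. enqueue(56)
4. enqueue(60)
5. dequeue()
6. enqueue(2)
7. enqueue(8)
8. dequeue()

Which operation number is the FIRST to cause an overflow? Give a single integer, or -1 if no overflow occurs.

1. dequeue(): empty, no-op, size=0
2. enqueue(28): size=1
3. enqueue(56): size=2
4. enqueue(60): size=3
5. dequeue(): size=2
6. enqueue(2): size=3
7. enqueue(8): size=4
8. dequeue(): size=3

Answer: -1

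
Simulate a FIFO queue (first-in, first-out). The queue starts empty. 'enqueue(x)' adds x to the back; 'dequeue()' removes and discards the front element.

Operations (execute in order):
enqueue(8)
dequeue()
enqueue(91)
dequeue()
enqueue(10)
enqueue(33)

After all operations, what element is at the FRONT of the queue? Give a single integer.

Answer: 10

Derivation:
enqueue(8): queue = [8]
dequeue(): queue = []
enqueue(91): queue = [91]
dequeue(): queue = []
enqueue(10): queue = [10]
enqueue(33): queue = [10, 33]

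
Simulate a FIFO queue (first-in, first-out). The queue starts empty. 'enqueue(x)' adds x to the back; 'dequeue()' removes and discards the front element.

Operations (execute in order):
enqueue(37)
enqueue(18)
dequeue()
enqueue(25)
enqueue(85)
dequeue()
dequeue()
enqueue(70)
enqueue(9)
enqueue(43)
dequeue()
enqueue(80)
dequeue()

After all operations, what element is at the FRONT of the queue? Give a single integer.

Answer: 9

Derivation:
enqueue(37): queue = [37]
enqueue(18): queue = [37, 18]
dequeue(): queue = [18]
enqueue(25): queue = [18, 25]
enqueue(85): queue = [18, 25, 85]
dequeue(): queue = [25, 85]
dequeue(): queue = [85]
enqueue(70): queue = [85, 70]
enqueue(9): queue = [85, 70, 9]
enqueue(43): queue = [85, 70, 9, 43]
dequeue(): queue = [70, 9, 43]
enqueue(80): queue = [70, 9, 43, 80]
dequeue(): queue = [9, 43, 80]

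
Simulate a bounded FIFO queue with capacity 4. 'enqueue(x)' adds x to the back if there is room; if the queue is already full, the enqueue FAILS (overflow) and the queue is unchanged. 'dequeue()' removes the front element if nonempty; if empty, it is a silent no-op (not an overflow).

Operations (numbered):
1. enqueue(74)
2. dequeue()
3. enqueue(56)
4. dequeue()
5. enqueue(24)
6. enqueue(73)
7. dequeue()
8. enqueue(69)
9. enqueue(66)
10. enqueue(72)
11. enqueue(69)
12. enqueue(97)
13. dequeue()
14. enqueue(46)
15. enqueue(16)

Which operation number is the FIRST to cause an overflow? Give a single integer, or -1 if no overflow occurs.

Answer: 11

Derivation:
1. enqueue(74): size=1
2. dequeue(): size=0
3. enqueue(56): size=1
4. dequeue(): size=0
5. enqueue(24): size=1
6. enqueue(73): size=2
7. dequeue(): size=1
8. enqueue(69): size=2
9. enqueue(66): size=3
10. enqueue(72): size=4
11. enqueue(69): size=4=cap → OVERFLOW (fail)
12. enqueue(97): size=4=cap → OVERFLOW (fail)
13. dequeue(): size=3
14. enqueue(46): size=4
15. enqueue(16): size=4=cap → OVERFLOW (fail)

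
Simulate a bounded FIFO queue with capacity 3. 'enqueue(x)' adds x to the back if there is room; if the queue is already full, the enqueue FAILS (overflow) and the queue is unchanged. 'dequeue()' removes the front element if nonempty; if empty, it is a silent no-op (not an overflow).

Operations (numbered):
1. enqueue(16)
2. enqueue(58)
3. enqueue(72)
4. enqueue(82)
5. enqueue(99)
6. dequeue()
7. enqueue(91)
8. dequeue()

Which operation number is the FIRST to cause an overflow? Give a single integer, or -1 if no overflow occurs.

Answer: 4

Derivation:
1. enqueue(16): size=1
2. enqueue(58): size=2
3. enqueue(72): size=3
4. enqueue(82): size=3=cap → OVERFLOW (fail)
5. enqueue(99): size=3=cap → OVERFLOW (fail)
6. dequeue(): size=2
7. enqueue(91): size=3
8. dequeue(): size=2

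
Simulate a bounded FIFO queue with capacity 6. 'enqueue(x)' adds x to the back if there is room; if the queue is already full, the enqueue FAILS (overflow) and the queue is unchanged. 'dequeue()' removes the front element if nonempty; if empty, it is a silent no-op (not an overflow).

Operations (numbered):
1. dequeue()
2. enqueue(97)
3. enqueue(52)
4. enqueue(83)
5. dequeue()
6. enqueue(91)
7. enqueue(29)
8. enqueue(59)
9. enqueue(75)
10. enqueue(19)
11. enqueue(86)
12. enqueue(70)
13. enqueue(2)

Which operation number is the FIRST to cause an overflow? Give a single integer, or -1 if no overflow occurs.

1. dequeue(): empty, no-op, size=0
2. enqueue(97): size=1
3. enqueue(52): size=2
4. enqueue(83): size=3
5. dequeue(): size=2
6. enqueue(91): size=3
7. enqueue(29): size=4
8. enqueue(59): size=5
9. enqueue(75): size=6
10. enqueue(19): size=6=cap → OVERFLOW (fail)
11. enqueue(86): size=6=cap → OVERFLOW (fail)
12. enqueue(70): size=6=cap → OVERFLOW (fail)
13. enqueue(2): size=6=cap → OVERFLOW (fail)

Answer: 10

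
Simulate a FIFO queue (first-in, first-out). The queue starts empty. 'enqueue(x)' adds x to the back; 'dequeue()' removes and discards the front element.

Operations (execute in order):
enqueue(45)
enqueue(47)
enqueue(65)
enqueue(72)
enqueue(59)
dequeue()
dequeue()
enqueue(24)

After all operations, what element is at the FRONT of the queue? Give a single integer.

enqueue(45): queue = [45]
enqueue(47): queue = [45, 47]
enqueue(65): queue = [45, 47, 65]
enqueue(72): queue = [45, 47, 65, 72]
enqueue(59): queue = [45, 47, 65, 72, 59]
dequeue(): queue = [47, 65, 72, 59]
dequeue(): queue = [65, 72, 59]
enqueue(24): queue = [65, 72, 59, 24]

Answer: 65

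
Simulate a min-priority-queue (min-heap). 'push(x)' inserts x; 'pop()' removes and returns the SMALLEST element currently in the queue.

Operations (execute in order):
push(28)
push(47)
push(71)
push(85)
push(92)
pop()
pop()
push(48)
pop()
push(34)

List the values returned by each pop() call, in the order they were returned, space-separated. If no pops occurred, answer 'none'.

Answer: 28 47 48

Derivation:
push(28): heap contents = [28]
push(47): heap contents = [28, 47]
push(71): heap contents = [28, 47, 71]
push(85): heap contents = [28, 47, 71, 85]
push(92): heap contents = [28, 47, 71, 85, 92]
pop() → 28: heap contents = [47, 71, 85, 92]
pop() → 47: heap contents = [71, 85, 92]
push(48): heap contents = [48, 71, 85, 92]
pop() → 48: heap contents = [71, 85, 92]
push(34): heap contents = [34, 71, 85, 92]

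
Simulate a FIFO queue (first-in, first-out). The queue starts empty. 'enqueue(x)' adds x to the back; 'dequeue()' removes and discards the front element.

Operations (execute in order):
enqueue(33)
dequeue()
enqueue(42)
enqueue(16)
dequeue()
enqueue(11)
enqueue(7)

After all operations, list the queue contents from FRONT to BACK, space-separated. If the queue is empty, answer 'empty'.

enqueue(33): [33]
dequeue(): []
enqueue(42): [42]
enqueue(16): [42, 16]
dequeue(): [16]
enqueue(11): [16, 11]
enqueue(7): [16, 11, 7]

Answer: 16 11 7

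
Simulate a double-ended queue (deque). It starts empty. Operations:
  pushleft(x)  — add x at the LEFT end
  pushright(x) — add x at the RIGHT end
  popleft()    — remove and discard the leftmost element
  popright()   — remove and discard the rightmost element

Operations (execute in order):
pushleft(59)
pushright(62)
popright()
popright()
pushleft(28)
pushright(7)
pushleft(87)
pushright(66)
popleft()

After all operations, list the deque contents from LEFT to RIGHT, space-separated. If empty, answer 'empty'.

pushleft(59): [59]
pushright(62): [59, 62]
popright(): [59]
popright(): []
pushleft(28): [28]
pushright(7): [28, 7]
pushleft(87): [87, 28, 7]
pushright(66): [87, 28, 7, 66]
popleft(): [28, 7, 66]

Answer: 28 7 66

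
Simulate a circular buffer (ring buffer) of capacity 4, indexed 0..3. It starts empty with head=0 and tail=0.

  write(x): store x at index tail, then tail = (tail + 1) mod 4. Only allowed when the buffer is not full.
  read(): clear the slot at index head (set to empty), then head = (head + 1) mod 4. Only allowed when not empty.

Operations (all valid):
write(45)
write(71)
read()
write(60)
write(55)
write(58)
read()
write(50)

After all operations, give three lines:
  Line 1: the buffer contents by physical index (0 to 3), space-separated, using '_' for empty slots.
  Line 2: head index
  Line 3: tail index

Answer: 58 50 60 55
2
2

Derivation:
write(45): buf=[45 _ _ _], head=0, tail=1, size=1
write(71): buf=[45 71 _ _], head=0, tail=2, size=2
read(): buf=[_ 71 _ _], head=1, tail=2, size=1
write(60): buf=[_ 71 60 _], head=1, tail=3, size=2
write(55): buf=[_ 71 60 55], head=1, tail=0, size=3
write(58): buf=[58 71 60 55], head=1, tail=1, size=4
read(): buf=[58 _ 60 55], head=2, tail=1, size=3
write(50): buf=[58 50 60 55], head=2, tail=2, size=4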